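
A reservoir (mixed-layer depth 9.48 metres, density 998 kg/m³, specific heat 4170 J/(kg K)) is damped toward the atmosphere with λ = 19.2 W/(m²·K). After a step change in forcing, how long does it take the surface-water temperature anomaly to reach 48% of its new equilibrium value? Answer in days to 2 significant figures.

Areal heat capacity C = ρ c_p D = 998 × 4170 × 9.48 = 3.95×10^7 J/(m^2 K).
τ = C / λ = 3.95×10^7 / 19.2 = 2.05×10^6 s.
Fraction reached: 1 − e^(−t/τ) = 0.48 ⇒ t = −τ ln(1 − 0.48) = τ × 0.654.
t = 1.34×10^6 s = 15.6 days.

16 days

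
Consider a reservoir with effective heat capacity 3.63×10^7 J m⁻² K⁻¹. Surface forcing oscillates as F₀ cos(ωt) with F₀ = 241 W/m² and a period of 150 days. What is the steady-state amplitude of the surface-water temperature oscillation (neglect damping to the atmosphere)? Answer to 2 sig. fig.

14 K

Areal heat capacity C = 3.63×10^7 J m⁻² K⁻¹ (given).
Angular frequency ω = 2π / T = 2π / 1.30×10^7 s = 4.85×10^-7 s⁻¹.
Cω = 3.63×10^7 × 4.85×10^-7 = 17.6 W/(m²·K).
Amplitude A = F₀ / (Cω) = 241 / 17.6 = 13.7 K.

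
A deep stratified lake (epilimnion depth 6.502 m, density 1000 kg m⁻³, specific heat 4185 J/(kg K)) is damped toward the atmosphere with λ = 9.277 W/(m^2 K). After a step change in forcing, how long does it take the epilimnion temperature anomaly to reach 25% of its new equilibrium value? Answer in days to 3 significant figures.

9.77 days

Areal heat capacity C = ρ c_p D = 1000 × 4185 × 6.502 = 2.72×10^7 J/(m²·K).
τ = C / λ = 2.72×10^7 / 9.277 = 2.93×10^6 s.
Fraction reached: 1 − e^(−t/τ) = 0.25 ⇒ t = −τ ln(1 − 0.25) = τ × 0.288.
t = 8.44×10^5 s = 9.77 days.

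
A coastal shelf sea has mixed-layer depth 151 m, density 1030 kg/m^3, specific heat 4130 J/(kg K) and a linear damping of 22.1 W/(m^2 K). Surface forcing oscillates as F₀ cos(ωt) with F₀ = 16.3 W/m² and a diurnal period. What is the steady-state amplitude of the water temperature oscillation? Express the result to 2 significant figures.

3.5×10^-4 K

Areal heat capacity C = ρ c_p D = 1030 × 4130 × 151 = 6.42×10^8 J/(m²·K).
Angular frequency ω = 2π / T = 2π / 86400 s = 7.27×10^-5 s⁻¹.
√((Cω)² + λ²) = √((46700)² + 22.1²) = 46700 W/(m²·K).
Amplitude A = F₀ / √((Cω)²+λ²) = 16.3 / 46700 = 3.49×10^-4 K.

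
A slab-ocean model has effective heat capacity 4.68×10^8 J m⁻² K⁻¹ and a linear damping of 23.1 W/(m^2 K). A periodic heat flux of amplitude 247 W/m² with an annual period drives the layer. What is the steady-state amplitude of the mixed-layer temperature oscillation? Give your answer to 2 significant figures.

Areal heat capacity C = 4.68×10^8 J m⁻² K⁻¹ (given).
Angular frequency ω = 2π / T = 2π / 3.15×10^7 s = 1.99×10^-7 s⁻¹.
√((Cω)² + λ²) = √((93.2)² + 23.1²) = 96.1 W/(m²·K).
Amplitude A = F₀ / √((Cω)²+λ²) = 247 / 96.1 = 2.57 K.

2.6 K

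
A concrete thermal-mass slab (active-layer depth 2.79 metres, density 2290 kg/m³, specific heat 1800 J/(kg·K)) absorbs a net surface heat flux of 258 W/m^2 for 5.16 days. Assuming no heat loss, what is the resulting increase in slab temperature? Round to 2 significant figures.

10 K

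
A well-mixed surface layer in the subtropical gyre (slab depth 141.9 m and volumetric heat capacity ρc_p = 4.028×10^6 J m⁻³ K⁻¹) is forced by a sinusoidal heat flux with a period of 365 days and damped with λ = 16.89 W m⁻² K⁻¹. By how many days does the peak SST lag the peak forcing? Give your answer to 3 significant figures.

Areal heat capacity C = ρc_p × D = 4.028×10^6 × 141.9 = 5.72×10^8 J m⁻² K⁻¹.
ω = 2π / 3.15×10^7 s = 1.99×10^-7 s⁻¹.
Phase lag φ = arctan(Cω/λ) = arctan(114/16.89) = 1.42 rad.
Time lag = φ / ω = 1.42 / 1.99×10^-7 = 7.14×10^6 s = 82.7 days.

82.7 days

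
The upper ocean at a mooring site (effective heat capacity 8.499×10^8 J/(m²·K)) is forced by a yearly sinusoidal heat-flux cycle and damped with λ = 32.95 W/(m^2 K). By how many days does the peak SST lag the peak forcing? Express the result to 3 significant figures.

80.1 days

Areal heat capacity C = 8.499×10^8 J/(m²·K) (given).
ω = 2π / 3.15×10^7 s = 1.99×10^-7 s⁻¹.
Phase lag φ = arctan(Cω/λ) = arctan(169/32.95) = 1.38 rad.
Time lag = φ / ω = 1.38 / 1.99×10^-7 = 6.92×10^6 s = 80.1 days.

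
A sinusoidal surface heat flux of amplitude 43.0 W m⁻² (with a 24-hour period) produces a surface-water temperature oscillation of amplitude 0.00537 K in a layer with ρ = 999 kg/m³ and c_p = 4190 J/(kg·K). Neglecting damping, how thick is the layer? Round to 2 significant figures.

ω = 2π / 86400 s = 7.27×10^-5 s⁻¹.
Required C = F₀ / (A ω) = 43.0 / (0.00537 × 7.27×10^-5) = 1.10×10^8 J/(m²·K).
D = C / (ρ c_p) = 1.10×10^8 / (999 × 4190) = 26.3 m.

26 m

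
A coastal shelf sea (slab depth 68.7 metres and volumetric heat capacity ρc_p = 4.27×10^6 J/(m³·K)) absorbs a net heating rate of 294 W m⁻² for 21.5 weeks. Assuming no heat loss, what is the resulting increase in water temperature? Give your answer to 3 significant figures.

Areal heat capacity C = ρc_p × D = 4.27×10^6 × 68.7 = 2.93×10^8 J/(m^2 K).
Net heat input Q = F Δt = 294 × (21.5 weeks × 6.048×10^5 s/week) = 3.82×10^9 J/m².
ΔT = Q / C = 3.82×10^9 / 2.93×10^8 = 13.0 K.

13.0 K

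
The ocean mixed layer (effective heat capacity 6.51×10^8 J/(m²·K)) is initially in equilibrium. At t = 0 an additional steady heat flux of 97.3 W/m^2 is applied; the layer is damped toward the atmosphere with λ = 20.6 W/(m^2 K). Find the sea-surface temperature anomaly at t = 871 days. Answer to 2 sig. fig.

4.3 K

Areal heat capacity C = 6.51×10^8 J/(m²·K) (given).
τ = C / λ = 6.51×10^8 / 20.6 = 3.16×10^7 s.
Equilibrium anomaly ΔT_eq = F / λ = 97.3 / 20.6 = 4.72 K.
t = 871 days = 7.53×10^7 s, so t/τ = 2.38.
ΔT(t) = ΔT_eq (1 − e^(−t/τ)) = 4.72 × (1 − e^−2.38) = 4.29 K.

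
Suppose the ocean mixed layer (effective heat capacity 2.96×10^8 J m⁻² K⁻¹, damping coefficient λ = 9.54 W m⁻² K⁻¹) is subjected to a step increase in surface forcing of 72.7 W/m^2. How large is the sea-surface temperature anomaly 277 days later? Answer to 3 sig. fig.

4.10 K

Areal heat capacity C = 2.96×10^8 J m⁻² K⁻¹ (given).
τ = C / λ = 2.96×10^8 / 9.54 = 3.10×10^7 s.
Equilibrium anomaly ΔT_eq = F / λ = 72.7 / 9.54 = 7.62 K.
t = 277 days = 2.39×10^7 s, so t/τ = 0.771.
ΔT(t) = ΔT_eq (1 − e^(−t/τ)) = 7.62 × (1 − e^−0.771) = 4.10 K.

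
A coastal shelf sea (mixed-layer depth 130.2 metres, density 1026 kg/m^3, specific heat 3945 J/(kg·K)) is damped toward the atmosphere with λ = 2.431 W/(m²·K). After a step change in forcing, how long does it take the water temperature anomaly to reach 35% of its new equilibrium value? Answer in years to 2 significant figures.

Areal heat capacity C = ρ c_p D = 1026 × 3945 × 130.2 = 5.27×10^8 J/(m^2 K).
τ = C / λ = 5.27×10^8 / 2.431 = 2.17×10^8 s.
Fraction reached: 1 − e^(−t/τ) = 0.35 ⇒ t = −τ ln(1 − 0.35) = τ × 0.431.
t = 9.34×10^7 s = 2.96 years.

3.0 years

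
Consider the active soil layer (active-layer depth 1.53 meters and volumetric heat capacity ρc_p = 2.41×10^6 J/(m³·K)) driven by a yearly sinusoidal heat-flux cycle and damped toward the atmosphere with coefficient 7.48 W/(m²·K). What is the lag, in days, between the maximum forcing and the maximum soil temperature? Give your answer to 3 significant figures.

Areal heat capacity C = ρc_p × D = 2.41×10^6 × 1.53 = 3.69×10^6 J m⁻² K⁻¹.
ω = 2π / 3.15×10^7 s = 1.99×10^-7 s⁻¹.
Phase lag φ = arctan(Cω/λ) = arctan(0.735/7.48) = 0.0979 rad.
Time lag = φ / ω = 0.0979 / 1.99×10^-7 = 4.91×10^5 s = 5.69 days.

5.69 days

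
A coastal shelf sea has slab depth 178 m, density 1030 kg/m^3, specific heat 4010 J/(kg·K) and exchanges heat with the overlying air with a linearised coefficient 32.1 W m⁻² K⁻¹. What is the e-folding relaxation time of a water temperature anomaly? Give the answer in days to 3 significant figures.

Areal heat capacity C = ρ c_p D = 1030 × 4010 × 178 = 7.35×10^8 J m⁻² K⁻¹.
Relaxation time τ = C / λ = 7.35×10^8 / 32.1 = 2.29×10^7 s.
In days: 2.29×10^7 s / (86400 s/day) = 265 days.

265 days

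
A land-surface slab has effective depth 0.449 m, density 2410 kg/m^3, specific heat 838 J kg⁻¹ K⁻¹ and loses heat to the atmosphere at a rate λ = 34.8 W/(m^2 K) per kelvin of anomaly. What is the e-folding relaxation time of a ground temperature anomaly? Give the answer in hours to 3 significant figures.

7.24 hours

Areal heat capacity C = ρ c_p D = 2410 × 838 × 0.449 = 9.07×10^5 J/(m²·K).
Relaxation time τ = C / λ = 9.07×10^5 / 34.8 = 26100 s.
In hours: 26100 s / (3600 s/hour) = 7.24 hours.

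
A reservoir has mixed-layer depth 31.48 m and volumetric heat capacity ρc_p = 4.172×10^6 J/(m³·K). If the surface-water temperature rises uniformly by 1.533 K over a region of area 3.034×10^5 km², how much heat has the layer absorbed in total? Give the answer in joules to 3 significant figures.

Areal heat capacity C = ρc_p × D = 4.172×10^6 × 31.48 = 1.31×10^8 J m⁻² K⁻¹.
Heat per unit area: q = C ΔT = 1.31×10^8 × 1.533 = 2.01×10^8 J/m².
Total heat: Q = q × A = 2.01×10^8 × (3.034×10^5 × 10⁶ m²) = 6.11×10^19 J.

6.11×10^19 J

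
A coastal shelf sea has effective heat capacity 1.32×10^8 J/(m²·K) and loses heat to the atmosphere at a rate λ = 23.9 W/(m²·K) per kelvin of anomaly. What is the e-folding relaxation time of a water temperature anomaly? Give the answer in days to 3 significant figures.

63.9 days

Areal heat capacity C = 1.32×10^8 J/(m²·K) (given).
Relaxation time τ = C / λ = 1.32×10^8 / 23.9 = 5.52×10^6 s.
In days: 5.52×10^6 s / (86400 s/day) = 63.9 days.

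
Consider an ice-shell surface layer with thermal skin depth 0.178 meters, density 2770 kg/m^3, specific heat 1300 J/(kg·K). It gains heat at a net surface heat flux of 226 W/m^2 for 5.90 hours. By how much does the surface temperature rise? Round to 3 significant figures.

Areal heat capacity C = ρ c_p D = 2770 × 1300 × 0.178 = 6.41×10^5 J/(m^2 K).
Net heat input Q = F Δt = 226 × (5.90 hours × 3600 s/hour) = 4.80×10^6 J/m².
ΔT = Q / C = 4.80×10^6 / 6.41×10^5 = 7.49 K.

7.49 K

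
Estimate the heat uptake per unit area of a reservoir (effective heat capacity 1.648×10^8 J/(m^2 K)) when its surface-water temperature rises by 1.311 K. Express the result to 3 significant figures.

Areal heat capacity C = 1.648×10^8 J/(m^2 K) (given).
ΔQ = C ΔT = 1.65×10^8 × 1.311 = 2.16×10^8 J/m².

2.16×10^8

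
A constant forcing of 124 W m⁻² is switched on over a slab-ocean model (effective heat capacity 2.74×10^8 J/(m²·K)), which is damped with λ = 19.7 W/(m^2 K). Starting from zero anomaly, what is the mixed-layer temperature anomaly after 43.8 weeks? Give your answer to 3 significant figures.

5.36 K

Areal heat capacity C = 2.74×10^8 J/(m²·K) (given).
τ = C / λ = 2.74×10^8 / 19.7 = 1.39×10^7 s.
Equilibrium anomaly ΔT_eq = F / λ = 124 / 19.7 = 6.29 K.
t = 43.8 weeks = 2.65×10^7 s, so t/τ = 1.90.
ΔT(t) = ΔT_eq (1 − e^(−t/τ)) = 6.29 × (1 − e^−1.90) = 5.36 K.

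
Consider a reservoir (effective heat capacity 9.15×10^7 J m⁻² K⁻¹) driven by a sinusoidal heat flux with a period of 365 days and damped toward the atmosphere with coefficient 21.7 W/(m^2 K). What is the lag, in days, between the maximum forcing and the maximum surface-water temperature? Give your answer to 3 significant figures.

40.6 days

Areal heat capacity C = 9.15×10^7 J m⁻² K⁻¹ (given).
ω = 2π / 3.15×10^7 s = 1.99×10^-7 s⁻¹.
Phase lag φ = arctan(Cω/λ) = arctan(18.2/21.7) = 0.699 rad.
Time lag = φ / ω = 0.699 / 1.99×10^-7 = 3.51×10^6 s = 40.6 days.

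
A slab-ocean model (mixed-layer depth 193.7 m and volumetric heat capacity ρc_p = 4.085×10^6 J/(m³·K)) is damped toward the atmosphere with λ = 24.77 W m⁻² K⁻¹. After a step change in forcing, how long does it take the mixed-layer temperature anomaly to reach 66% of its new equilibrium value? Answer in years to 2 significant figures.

1.1 years

Areal heat capacity C = ρc_p × D = 4.085×10^6 × 193.7 = 7.91×10^8 J/(m^2 K).
τ = C / λ = 7.91×10^8 / 24.77 = 3.19×10^7 s.
Fraction reached: 1 − e^(−t/τ) = 0.66 ⇒ t = −τ ln(1 − 0.66) = τ × 1.08.
t = 3.45×10^7 s = 1.09 years.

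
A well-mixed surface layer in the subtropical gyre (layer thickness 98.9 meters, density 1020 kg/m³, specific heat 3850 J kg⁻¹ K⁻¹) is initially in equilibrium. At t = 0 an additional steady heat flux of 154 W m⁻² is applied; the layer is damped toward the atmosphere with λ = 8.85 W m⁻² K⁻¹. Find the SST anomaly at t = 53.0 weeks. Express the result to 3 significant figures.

9.02 K

Areal heat capacity C = ρ c_p D = 1020 × 3850 × 98.9 = 3.88×10^8 J/(m^2 K).
τ = C / λ = 3.88×10^8 / 8.85 = 4.39×10^7 s.
Equilibrium anomaly ΔT_eq = F / λ = 154 / 8.85 = 17.4 K.
t = 53.0 weeks = 3.21×10^7 s, so t/τ = 0.730.
ΔT(t) = ΔT_eq (1 − e^(−t/τ)) = 17.4 × (1 − e^−0.730) = 9.02 K.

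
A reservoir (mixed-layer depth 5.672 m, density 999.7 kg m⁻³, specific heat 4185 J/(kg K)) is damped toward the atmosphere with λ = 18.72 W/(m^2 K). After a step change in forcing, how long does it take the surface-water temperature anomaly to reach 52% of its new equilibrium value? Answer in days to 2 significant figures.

Areal heat capacity C = ρ c_p D = 999.7 × 4185 × 5.672 = 2.37×10^7 J/(m²·K).
τ = C / λ = 2.37×10^7 / 18.72 = 1.27×10^6 s.
Fraction reached: 1 − e^(−t/τ) = 0.52 ⇒ t = −τ ln(1 − 0.52) = τ × 0.734.
t = 9.30×10^5 s = 10.8 days.

11 days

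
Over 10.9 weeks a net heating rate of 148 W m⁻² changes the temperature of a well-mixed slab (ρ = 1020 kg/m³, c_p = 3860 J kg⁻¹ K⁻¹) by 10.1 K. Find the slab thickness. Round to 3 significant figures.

Heat input Q = F Δt = 148 × 6.59×10^6 s = 9.76×10^8 J/m².
Required areal heat capacity C = Q / ΔT = 9.66×10^7 J/(m²·K).
Depth D = C / (ρ c_p) = 9.66×10^7 / (1020 × 3860) = 24.5 m.

24.5 m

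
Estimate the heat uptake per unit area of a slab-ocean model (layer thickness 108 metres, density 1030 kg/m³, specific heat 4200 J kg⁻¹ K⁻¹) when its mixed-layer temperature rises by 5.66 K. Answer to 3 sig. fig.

2.64×10^9

Areal heat capacity C = ρ c_p D = 1030 × 4200 × 108 = 4.67×10^8 J/(m^2 K).
ΔQ = C ΔT = 4.67×10^8 × 5.66 = 2.64×10^9 J/m².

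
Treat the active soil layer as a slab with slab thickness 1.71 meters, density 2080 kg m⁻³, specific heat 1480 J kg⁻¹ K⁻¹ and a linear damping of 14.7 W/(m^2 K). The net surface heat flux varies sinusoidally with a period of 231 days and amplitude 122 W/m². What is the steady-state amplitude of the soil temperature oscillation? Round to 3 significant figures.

Areal heat capacity C = ρ c_p D = 2080 × 1480 × 1.71 = 5.26×10^6 J m⁻² K⁻¹.
Angular frequency ω = 2π / T = 2π / 2.00×10^7 s = 3.15×10^-7 s⁻¹.
√((Cω)² + λ²) = √((1.66)² + 14.7²) = 14.8 W/(m²·K).
Amplitude A = F₀ / √((Cω)²+λ²) = 122 / 14.8 = 8.25 K.

8.25 K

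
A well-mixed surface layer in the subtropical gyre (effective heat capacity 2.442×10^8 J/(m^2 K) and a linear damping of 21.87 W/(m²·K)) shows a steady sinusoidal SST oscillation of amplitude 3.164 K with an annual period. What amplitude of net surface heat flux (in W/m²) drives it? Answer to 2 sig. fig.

170

Areal heat capacity C = 2.442×10^8 J/(m^2 K) (given).
ω = 2π / 3.15×10^7 s = 1.99×10^-7 s⁻¹.
√((Cω)² + λ²) = √((48.7)² + 21.87²) = 53.3 W/(m²·K).
F₀ = A × √((Cω)²+λ²) = 3.164 × 53.3 = 169 W/m².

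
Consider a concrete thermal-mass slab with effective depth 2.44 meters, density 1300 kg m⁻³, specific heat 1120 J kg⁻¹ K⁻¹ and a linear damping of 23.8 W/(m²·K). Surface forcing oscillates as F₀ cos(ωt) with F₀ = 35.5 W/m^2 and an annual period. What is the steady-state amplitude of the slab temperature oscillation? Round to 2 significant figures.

Areal heat capacity C = ρ c_p D = 1300 × 1120 × 2.44 = 3.55×10^6 J/(m^2 K).
Angular frequency ω = 2π / T = 2π / 3.15×10^7 s = 1.99×10^-7 s⁻¹.
√((Cω)² + λ²) = √((0.708)² + 23.8²) = 23.8 W/(m²·K).
Amplitude A = F₀ / √((Cω)²+λ²) = 35.5 / 23.8 = 1.49 K.

1.5 K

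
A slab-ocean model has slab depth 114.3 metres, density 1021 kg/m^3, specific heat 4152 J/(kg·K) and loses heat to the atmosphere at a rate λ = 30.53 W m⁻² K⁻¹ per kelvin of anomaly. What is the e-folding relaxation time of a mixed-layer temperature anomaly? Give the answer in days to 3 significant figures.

Areal heat capacity C = ρ c_p D = 1021 × 4152 × 114.3 = 4.85×10^8 J m⁻² K⁻¹.
Relaxation time τ = C / λ = 4.85×10^8 / 30.53 = 1.59×10^7 s.
In days: 1.59×10^7 s / (86400 s/day) = 184 days.

184 days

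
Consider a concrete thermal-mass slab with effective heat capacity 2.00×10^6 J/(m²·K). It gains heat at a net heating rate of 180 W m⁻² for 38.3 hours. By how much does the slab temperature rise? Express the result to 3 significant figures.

12.4 K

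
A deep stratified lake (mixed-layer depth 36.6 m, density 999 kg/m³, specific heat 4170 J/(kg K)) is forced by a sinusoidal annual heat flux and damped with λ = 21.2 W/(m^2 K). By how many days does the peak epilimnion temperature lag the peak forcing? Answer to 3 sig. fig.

55.9 days

Areal heat capacity C = ρ c_p D = 999 × 4170 × 36.6 = 1.52×10^8 J/(m^2 K).
ω = 2π / 3.15×10^7 s = 1.99×10^-7 s⁻¹.
Phase lag φ = arctan(Cω/λ) = arctan(30.4/21.2) = 0.961 rad.
Time lag = φ / ω = 0.961 / 1.99×10^-7 = 4.83×10^6 s = 55.9 days.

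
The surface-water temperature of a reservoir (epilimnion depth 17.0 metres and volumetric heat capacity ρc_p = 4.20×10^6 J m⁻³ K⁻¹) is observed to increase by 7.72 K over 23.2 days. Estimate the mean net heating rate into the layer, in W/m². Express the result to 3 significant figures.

275

Areal heat capacity C = ρc_p × D = 4.20×10^6 × 17.0 = 7.14×10^7 J/(m^2 K).
Required heat per unit area: Q = C ΔT = 7.14×10^7 × 7.72 = 5.51×10^8 J/m².
Flux F = Q / Δt = 5.51×10^8 / 2.00×10^6 s = 275 W/m².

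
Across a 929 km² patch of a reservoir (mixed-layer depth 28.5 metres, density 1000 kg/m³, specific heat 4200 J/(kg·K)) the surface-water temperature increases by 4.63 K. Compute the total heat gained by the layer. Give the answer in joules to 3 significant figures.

Areal heat capacity C = ρ c_p D = 1000 × 4200 × 28.5 = 1.20×10^8 J/(m²·K).
Heat per unit area: q = C ΔT = 1.20×10^8 × 4.63 = 5.54×10^8 J/m².
Total heat: Q = q × A = 5.54×10^8 × (929 × 10⁶ m²) = 5.15×10^17 J.

5.15×10^17 J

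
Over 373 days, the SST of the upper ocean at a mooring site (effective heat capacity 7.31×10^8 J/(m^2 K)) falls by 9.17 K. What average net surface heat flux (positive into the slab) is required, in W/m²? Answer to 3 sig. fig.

-208

Areal heat capacity C = 7.31×10^8 J/(m^2 K) (given).
Required heat per unit area: Q = C ΔT = 7.31×10^8 × -9.17 = -6.70×10^9 J/m².
Flux F = Q / Δt = -6.70×10^9 / 3.22×10^7 s = -208 W/m².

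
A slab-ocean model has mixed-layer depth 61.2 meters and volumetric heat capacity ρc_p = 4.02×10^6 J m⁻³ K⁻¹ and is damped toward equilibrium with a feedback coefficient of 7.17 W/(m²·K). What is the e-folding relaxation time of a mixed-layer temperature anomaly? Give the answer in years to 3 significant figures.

1.09 years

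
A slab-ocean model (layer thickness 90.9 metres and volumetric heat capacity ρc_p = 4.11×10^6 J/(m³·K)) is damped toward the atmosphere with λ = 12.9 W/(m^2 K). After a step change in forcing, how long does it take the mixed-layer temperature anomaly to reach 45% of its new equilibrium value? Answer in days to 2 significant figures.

Areal heat capacity C = ρc_p × D = 4.11×10^6 × 90.9 = 3.74×10^8 J/(m²·K).
τ = C / λ = 3.74×10^8 / 12.9 = 2.90×10^7 s.
Fraction reached: 1 − e^(−t/τ) = 0.45 ⇒ t = −τ ln(1 − 0.45) = τ × 0.598.
t = 1.73×10^7 s = 200 days.

200 days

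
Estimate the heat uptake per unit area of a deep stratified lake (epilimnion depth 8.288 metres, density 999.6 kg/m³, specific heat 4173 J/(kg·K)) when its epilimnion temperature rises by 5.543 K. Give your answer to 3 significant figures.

Areal heat capacity C = ρ c_p D = 999.6 × 4173 × 8.288 = 3.46×10^7 J m⁻² K⁻¹.
ΔQ = C ΔT = 3.46×10^7 × 5.543 = 1.92×10^8 J/m².

1.92×10^8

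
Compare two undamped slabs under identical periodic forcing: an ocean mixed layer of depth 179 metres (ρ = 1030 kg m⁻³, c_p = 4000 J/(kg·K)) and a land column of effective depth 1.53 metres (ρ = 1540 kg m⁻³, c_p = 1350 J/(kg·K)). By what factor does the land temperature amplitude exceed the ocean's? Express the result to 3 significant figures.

232

C_ocean = 1030 × 4000 × 179 = 7.37×10^8 J/(m²·K).
C_land = 1540 × 1350 × 1.53 = 3.18×10^6 J/(m²·K).
Undamped amplitude ∝ 1/C, so A_land/A_ocean = C_ocean/C_land = 232.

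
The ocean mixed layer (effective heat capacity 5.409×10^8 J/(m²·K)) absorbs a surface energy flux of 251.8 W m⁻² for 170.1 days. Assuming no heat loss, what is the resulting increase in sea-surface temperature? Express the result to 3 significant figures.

6.84 K

Areal heat capacity C = 5.409×10^8 J/(m²·K) (given).
Net heat input Q = F Δt = 251.8 × (170.1 days × 86400 s/day) = 3.70×10^9 J/m².
ΔT = Q / C = 3.70×10^9 / 5.41×10^8 = 6.84 K.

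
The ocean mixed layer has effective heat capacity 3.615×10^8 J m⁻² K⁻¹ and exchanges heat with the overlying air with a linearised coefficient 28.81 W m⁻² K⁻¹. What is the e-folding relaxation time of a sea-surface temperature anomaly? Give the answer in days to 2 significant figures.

Areal heat capacity C = 3.615×10^8 J m⁻² K⁻¹ (given).
Relaxation time τ = C / λ = 3.62×10^8 / 28.81 = 1.25×10^7 s.
In days: 1.25×10^7 s / (86400 s/day) = 145 days.

150 days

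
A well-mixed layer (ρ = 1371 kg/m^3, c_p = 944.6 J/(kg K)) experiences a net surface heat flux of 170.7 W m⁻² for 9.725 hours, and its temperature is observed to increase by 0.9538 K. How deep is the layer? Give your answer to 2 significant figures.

4.8 m

Heat input Q = F Δt = 170.7 × 35000 s = 5.98×10^6 J/m².
Required areal heat capacity C = Q / ΔT = 6.27×10^6 J/(m²·K).
Depth D = C / (ρ c_p) = 6.27×10^6 / (1371 × 944.6) = 4.84 m.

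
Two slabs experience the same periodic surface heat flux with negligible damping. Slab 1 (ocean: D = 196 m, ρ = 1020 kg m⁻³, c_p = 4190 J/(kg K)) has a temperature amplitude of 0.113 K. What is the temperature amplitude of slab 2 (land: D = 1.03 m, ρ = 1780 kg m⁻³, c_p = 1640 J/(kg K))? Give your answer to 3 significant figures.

31.5 K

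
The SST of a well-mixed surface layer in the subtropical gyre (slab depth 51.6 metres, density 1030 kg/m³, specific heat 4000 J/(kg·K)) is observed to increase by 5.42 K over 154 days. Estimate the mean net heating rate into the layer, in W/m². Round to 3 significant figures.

Areal heat capacity C = ρ c_p D = 1030 × 4000 × 51.6 = 2.13×10^8 J m⁻² K⁻¹.
Required heat per unit area: Q = C ΔT = 2.13×10^8 × 5.42 = 1.15×10^9 J/m².
Flux F = Q / Δt = 1.15×10^9 / 1.33×10^7 s = 86.6 W/m².

86.6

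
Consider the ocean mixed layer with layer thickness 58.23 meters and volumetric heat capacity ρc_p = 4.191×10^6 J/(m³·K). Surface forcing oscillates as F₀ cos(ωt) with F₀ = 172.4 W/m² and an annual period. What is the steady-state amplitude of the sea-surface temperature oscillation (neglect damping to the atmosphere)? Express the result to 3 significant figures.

Areal heat capacity C = ρc_p × D = 4.191×10^6 × 58.23 = 2.44×10^8 J/(m²·K).
Angular frequency ω = 2π / T = 2π / 3.15×10^7 s = 1.99×10^-7 s⁻¹.
Cω = 2.44×10^8 × 1.99×10^-7 = 48.6 W/(m²·K).
Amplitude A = F₀ / (Cω) = 172.4 / 48.6 = 3.55 K.

3.55 K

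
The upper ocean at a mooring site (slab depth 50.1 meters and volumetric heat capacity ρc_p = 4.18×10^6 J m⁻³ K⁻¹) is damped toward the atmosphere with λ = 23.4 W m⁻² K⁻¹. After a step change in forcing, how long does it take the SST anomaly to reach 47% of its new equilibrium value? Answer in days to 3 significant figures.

Areal heat capacity C = ρc_p × D = 4.18×10^6 × 50.1 = 2.09×10^8 J/(m^2 K).
τ = C / λ = 2.09×10^8 / 23.4 = 8.95×10^6 s.
Fraction reached: 1 − e^(−t/τ) = 0.47 ⇒ t = −τ ln(1 − 0.47) = τ × 0.635.
t = 5.68×10^6 s = 65.8 days.

65.8 days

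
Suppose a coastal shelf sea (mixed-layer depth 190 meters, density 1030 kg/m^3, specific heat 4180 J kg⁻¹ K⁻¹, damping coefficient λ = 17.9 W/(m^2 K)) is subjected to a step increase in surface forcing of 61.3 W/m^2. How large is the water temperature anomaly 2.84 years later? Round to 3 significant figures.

2.94 K

Areal heat capacity C = ρ c_p D = 1030 × 4180 × 190 = 8.18×10^8 J/(m^2 K).
τ = C / λ = 8.18×10^8 / 17.9 = 4.57×10^7 s.
Equilibrium anomaly ΔT_eq = F / λ = 61.3 / 17.9 = 3.42 K.
t = 2.84 years = 8.96×10^7 s, so t/τ = 1.96.
ΔT(t) = ΔT_eq (1 − e^(−t/τ)) = 3.42 × (1 − e^−1.96) = 2.94 K.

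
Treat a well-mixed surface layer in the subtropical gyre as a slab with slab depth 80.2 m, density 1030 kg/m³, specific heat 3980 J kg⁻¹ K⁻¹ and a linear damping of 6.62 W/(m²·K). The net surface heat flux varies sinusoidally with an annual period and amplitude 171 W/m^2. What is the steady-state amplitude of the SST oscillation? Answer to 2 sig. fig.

Areal heat capacity C = ρ c_p D = 1030 × 3980 × 80.2 = 3.29×10^8 J/(m^2 K).
Angular frequency ω = 2π / T = 2π / 3.15×10^7 s = 1.99×10^-7 s⁻¹.
√((Cω)² + λ²) = √((65.5)² + 6.62²) = 65.8 W/(m²·K).
Amplitude A = F₀ / √((Cω)²+λ²) = 171 / 65.8 = 2.60 K.

2.6 K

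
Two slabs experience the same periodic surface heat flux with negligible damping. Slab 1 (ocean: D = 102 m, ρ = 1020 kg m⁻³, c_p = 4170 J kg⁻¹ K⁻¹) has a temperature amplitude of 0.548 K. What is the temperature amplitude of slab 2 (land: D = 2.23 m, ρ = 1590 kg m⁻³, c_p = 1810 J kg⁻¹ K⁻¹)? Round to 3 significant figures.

37.0 K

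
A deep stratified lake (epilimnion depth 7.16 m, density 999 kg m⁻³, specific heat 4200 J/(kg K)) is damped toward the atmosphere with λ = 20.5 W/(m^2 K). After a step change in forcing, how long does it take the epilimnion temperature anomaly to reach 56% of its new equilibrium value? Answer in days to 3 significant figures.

13.9 days

Areal heat capacity C = ρ c_p D = 999 × 4200 × 7.16 = 3.00×10^7 J/(m²·K).
τ = C / λ = 3.00×10^7 / 20.5 = 1.47×10^6 s.
Fraction reached: 1 − e^(−t/τ) = 0.56 ⇒ t = −τ ln(1 − 0.56) = τ × 0.821.
t = 1.20×10^6 s = 13.9 days.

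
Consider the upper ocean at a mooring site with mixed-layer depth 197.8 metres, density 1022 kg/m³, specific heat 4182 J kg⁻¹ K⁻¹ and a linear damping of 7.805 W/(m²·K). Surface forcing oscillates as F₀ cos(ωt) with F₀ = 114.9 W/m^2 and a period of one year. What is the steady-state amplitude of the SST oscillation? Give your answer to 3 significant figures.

0.681 K

Areal heat capacity C = ρ c_p D = 1022 × 4182 × 197.8 = 8.45×10^8 J/(m^2 K).
Angular frequency ω = 2π / T = 2π / 3.15×10^7 s = 1.99×10^-7 s⁻¹.
√((Cω)² + λ²) = √((168)² + 7.805²) = 169 W/(m²·K).
Amplitude A = F₀ / √((Cω)²+λ²) = 114.9 / 169 = 0.681 K.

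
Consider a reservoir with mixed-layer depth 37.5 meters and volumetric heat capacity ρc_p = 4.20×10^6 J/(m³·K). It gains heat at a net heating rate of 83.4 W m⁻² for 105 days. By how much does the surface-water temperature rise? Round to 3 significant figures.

4.80 K

Areal heat capacity C = ρc_p × D = 4.20×10^6 × 37.5 = 1.58×10^8 J m⁻² K⁻¹.
Net heat input Q = F Δt = 83.4 × (105 days × 86400 s/day) = 7.57×10^8 J/m².
ΔT = Q / C = 7.57×10^8 / 1.58×10^8 = 4.80 K.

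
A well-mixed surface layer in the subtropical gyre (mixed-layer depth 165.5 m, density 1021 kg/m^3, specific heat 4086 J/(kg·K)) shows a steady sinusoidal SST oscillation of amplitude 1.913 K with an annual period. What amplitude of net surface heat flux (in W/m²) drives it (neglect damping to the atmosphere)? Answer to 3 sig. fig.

Areal heat capacity C = ρ c_p D = 1021 × 4086 × 165.5 = 6.90×10^8 J/(m^2 K).
ω = 2π / 3.15×10^7 s = 1.99×10^-7 s⁻¹.
Cω = 6.90×10^8 × 1.99×10^-7 = 138 W/(m²·K).
F₀ = A × Cω = 1.913 × 138 = 263 W/m².

263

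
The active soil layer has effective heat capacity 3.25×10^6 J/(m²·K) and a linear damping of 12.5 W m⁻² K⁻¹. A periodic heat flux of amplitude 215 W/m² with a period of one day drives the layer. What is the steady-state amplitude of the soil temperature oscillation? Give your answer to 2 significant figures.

0.91 K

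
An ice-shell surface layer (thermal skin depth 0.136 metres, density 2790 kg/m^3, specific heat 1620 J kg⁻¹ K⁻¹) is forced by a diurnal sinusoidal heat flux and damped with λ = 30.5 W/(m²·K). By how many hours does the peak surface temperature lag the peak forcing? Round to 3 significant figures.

3.71 hours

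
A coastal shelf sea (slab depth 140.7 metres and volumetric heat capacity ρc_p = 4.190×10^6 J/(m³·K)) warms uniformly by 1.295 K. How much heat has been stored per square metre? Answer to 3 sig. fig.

7.63×10^8

Areal heat capacity C = ρc_p × D = 4.190×10^6 × 140.7 = 5.90×10^8 J/(m²·K).
ΔQ = C ΔT = 5.90×10^8 × 1.295 = 7.63×10^8 J/m².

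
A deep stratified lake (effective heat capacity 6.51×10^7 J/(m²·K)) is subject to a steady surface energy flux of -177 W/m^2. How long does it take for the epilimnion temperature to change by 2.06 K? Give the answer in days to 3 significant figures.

Areal heat capacity C = 6.51×10^7 J/(m²·K) (given).
Time required: Δt = C ΔT / F = 6.51×10^7 × -2.06 / -177 = 7.58×10^5 s.
In days: 7.58×10^5 s / (86400 s/day) = 8.77 days.

8.77 days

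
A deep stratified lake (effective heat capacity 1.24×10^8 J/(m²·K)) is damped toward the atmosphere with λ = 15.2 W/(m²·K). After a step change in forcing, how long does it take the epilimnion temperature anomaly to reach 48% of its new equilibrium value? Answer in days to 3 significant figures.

Areal heat capacity C = 1.24×10^8 J/(m²·K) (given).
τ = C / λ = 1.24×10^8 / 15.2 = 8.16×10^6 s.
Fraction reached: 1 − e^(−t/τ) = 0.48 ⇒ t = −τ ln(1 − 0.48) = τ × 0.654.
t = 5.33×10^6 s = 61.7 days.

61.7 days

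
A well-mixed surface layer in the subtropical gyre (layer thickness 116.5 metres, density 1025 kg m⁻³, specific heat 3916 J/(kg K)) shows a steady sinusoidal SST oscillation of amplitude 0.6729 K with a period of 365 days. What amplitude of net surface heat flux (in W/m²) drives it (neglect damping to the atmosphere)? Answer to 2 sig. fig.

63

Areal heat capacity C = ρ c_p D = 1025 × 3916 × 116.5 = 4.68×10^8 J/(m²·K).
ω = 2π / 3.15×10^7 s = 1.99×10^-7 s⁻¹.
Cω = 4.68×10^8 × 1.99×10^-7 = 93.2 W/(m²·K).
F₀ = A × Cω = 0.6729 × 93.2 = 62.7 W/m².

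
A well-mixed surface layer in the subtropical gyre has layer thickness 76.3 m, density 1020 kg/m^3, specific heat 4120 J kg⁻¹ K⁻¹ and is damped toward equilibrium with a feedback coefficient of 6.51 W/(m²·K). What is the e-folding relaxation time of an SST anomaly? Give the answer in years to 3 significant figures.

Areal heat capacity C = ρ c_p D = 1020 × 4120 × 76.3 = 3.21×10^8 J m⁻² K⁻¹.
Relaxation time τ = C / λ = 3.21×10^8 / 6.51 = 4.93×10^7 s.
In years: 4.93×10^7 s / (3.156×10^7 s/year) = 1.56 years.

1.56 years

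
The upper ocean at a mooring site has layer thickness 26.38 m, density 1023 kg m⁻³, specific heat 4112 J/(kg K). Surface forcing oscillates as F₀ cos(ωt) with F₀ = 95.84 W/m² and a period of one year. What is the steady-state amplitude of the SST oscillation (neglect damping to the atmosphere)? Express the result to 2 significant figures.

Areal heat capacity C = ρ c_p D = 1023 × 4112 × 26.38 = 1.11×10^8 J/(m²·K).
Angular frequency ω = 2π / T = 2π / 3.15×10^7 s = 1.99×10^-7 s⁻¹.
Cω = 1.11×10^8 × 1.99×10^-7 = 22.1 W/(m²·K).
Amplitude A = F₀ / (Cω) = 95.84 / 22.1 = 4.33 K.

4.3 K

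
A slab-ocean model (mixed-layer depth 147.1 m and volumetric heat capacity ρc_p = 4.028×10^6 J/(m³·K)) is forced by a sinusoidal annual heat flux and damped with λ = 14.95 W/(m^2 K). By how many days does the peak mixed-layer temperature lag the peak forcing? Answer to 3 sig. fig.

83.9 days

Areal heat capacity C = ρc_p × D = 4.028×10^6 × 147.1 = 5.93×10^8 J m⁻² K⁻¹.
ω = 2π / 3.15×10^7 s = 1.99×10^-7 s⁻¹.
Phase lag φ = arctan(Cω/λ) = arctan(118/14.95) = 1.44 rad.
Time lag = φ / ω = 1.44 / 1.99×10^-7 = 7.25×10^6 s = 83.9 days.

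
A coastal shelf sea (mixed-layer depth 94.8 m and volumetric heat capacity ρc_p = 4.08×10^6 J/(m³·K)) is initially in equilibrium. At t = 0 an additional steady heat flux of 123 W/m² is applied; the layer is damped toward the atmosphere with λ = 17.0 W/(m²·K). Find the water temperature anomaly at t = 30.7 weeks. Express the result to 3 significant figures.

4.04 K

Areal heat capacity C = ρc_p × D = 4.08×10^6 × 94.8 = 3.87×10^8 J/(m²·K).
τ = C / λ = 3.87×10^8 / 17.0 = 2.28×10^7 s.
Equilibrium anomaly ΔT_eq = F / λ = 123 / 17.0 = 7.24 K.
t = 30.7 weeks = 1.86×10^7 s, so t/τ = 0.816.
ΔT(t) = ΔT_eq (1 − e^(−t/τ)) = 7.24 × (1 − e^−0.816) = 4.04 K.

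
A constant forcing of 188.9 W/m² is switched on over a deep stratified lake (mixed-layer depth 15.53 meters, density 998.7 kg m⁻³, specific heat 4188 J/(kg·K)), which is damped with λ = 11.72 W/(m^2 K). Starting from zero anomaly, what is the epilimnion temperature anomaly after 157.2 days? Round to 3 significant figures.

14.7 K

Areal heat capacity C = ρ c_p D = 998.7 × 4188 × 15.53 = 6.50×10^7 J/(m²·K).
τ = C / λ = 6.50×10^7 / 11.72 = 5.54×10^6 s.
Equilibrium anomaly ΔT_eq = F / λ = 188.9 / 11.72 = 16.1 K.
t = 157.2 days = 1.36×10^7 s, so t/τ = 2.45.
ΔT(t) = ΔT_eq (1 − e^(−t/τ)) = 16.1 × (1 − e^−2.45) = 14.7 K.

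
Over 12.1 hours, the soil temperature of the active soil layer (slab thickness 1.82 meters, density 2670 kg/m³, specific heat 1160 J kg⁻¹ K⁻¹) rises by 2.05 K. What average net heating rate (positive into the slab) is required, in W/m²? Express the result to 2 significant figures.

Areal heat capacity C = ρ c_p D = 2670 × 1160 × 1.82 = 5.64×10^6 J m⁻² K⁻¹.
Required heat per unit area: Q = C ΔT = 5.64×10^6 × 2.05 = 1.16×10^7 J/m².
Flux F = Q / Δt = 1.16×10^7 / 43600 s = 265 W/m².

270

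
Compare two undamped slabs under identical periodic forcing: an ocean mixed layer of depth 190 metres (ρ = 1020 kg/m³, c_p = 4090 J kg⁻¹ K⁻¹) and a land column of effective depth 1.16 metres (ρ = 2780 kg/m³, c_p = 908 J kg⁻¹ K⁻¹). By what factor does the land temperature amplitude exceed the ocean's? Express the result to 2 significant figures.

C_ocean = 1020 × 4090 × 190 = 7.93×10^8 J/(m²·K).
C_land = 2780 × 908 × 1.16 = 2.93×10^6 J/(m²·K).
Undamped amplitude ∝ 1/C, so A_land/A_ocean = C_ocean/C_land = 271.

270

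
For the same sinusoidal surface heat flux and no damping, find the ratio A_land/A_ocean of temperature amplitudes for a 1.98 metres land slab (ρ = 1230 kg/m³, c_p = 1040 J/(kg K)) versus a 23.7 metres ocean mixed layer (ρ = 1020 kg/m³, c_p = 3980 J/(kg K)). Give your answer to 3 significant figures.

38.0

C_ocean = 1020 × 3980 × 23.7 = 9.62×10^7 J/(m²·K).
C_land = 1230 × 1040 × 1.98 = 2.53×10^6 J/(m²·K).
Undamped amplitude ∝ 1/C, so A_land/A_ocean = C_ocean/C_land = 38.0.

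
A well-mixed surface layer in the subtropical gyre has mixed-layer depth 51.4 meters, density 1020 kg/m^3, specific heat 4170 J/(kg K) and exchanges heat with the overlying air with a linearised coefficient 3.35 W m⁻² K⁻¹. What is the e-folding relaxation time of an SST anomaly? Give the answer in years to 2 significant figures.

Areal heat capacity C = ρ c_p D = 1020 × 4170 × 51.4 = 2.19×10^8 J/(m²·K).
Relaxation time τ = C / λ = 2.19×10^8 / 3.35 = 6.53×10^7 s.
In years: 6.53×10^7 s / (3.156×10^7 s/year) = 2.07 years.

2.1 years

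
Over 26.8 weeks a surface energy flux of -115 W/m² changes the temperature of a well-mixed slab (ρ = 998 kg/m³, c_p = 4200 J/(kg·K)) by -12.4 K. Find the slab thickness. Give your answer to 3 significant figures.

Heat input Q = F Δt = -115 × 1.62×10^7 s = -1.86×10^9 J/m².
Required areal heat capacity C = Q / ΔT = 1.50×10^8 J/(m²·K).
Depth D = C / (ρ c_p) = 1.50×10^8 / (998 × 4200) = 35.9 m.

35.9 m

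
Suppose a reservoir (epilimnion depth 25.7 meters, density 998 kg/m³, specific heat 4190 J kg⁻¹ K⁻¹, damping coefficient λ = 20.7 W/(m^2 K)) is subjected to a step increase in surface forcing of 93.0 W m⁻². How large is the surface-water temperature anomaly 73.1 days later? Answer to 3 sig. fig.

Areal heat capacity C = ρ c_p D = 998 × 4190 × 25.7 = 1.07×10^8 J m⁻² K⁻¹.
τ = C / λ = 1.07×10^8 / 20.7 = 5.19×10^6 s.
Equilibrium anomaly ΔT_eq = F / λ = 93.0 / 20.7 = 4.49 K.
t = 73.1 days = 6.32×10^6 s, so t/τ = 1.22.
ΔT(t) = ΔT_eq (1 − e^(−t/τ)) = 4.49 × (1 − e^−1.22) = 3.16 K.

3.16 K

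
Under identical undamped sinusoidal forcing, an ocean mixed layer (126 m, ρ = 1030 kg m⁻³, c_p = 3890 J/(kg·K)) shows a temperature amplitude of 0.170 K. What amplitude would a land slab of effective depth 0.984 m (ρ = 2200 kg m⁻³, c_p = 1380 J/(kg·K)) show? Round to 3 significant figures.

28.7 K

C_ocean = 5.05×10^8 J/(m²·K); C_land = 2.99×10^6 J/(m²·K).
A ∝ 1/C ⇒ A_land = A_ocean × C_ocean/C_land = 0.170 × 169 = 28.7 K.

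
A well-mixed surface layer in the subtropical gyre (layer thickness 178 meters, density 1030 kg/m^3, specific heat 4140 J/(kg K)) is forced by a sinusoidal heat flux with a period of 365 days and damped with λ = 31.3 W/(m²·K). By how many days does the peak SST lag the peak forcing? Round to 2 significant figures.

Areal heat capacity C = ρ c_p D = 1030 × 4140 × 178 = 7.59×10^8 J m⁻² K⁻¹.
ω = 2π / 3.15×10^7 s = 1.99×10^-7 s⁻¹.
Phase lag φ = arctan(Cω/λ) = arctan(151/31.3) = 1.37 rad.
Time lag = φ / ω = 1.37 / 1.99×10^-7 = 6.86×10^6 s = 79.4 days.

79 days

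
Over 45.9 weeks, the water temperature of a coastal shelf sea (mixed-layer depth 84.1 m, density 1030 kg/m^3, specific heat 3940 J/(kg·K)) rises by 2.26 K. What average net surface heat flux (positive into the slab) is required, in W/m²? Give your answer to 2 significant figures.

28

Areal heat capacity C = ρ c_p D = 1030 × 3940 × 84.1 = 3.41×10^8 J m⁻² K⁻¹.
Required heat per unit area: Q = C ΔT = 3.41×10^8 × 2.26 = 7.71×10^8 J/m².
Flux F = Q / Δt = 7.71×10^8 / 2.78×10^7 s = 27.8 W/m².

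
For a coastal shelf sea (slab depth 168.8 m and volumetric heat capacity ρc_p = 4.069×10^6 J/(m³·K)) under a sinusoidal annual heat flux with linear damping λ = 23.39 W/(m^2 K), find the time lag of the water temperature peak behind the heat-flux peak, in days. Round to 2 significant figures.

81 days

Areal heat capacity C = ρc_p × D = 4.069×10^6 × 168.8 = 6.87×10^8 J m⁻² K⁻¹.
ω = 2π / 3.15×10^7 s = 1.99×10^-7 s⁻¹.
Phase lag φ = arctan(Cω/λ) = arctan(137/23.39) = 1.40 rad.
Time lag = φ / ω = 1.40 / 1.99×10^-7 = 7.03×10^6 s = 81.4 days.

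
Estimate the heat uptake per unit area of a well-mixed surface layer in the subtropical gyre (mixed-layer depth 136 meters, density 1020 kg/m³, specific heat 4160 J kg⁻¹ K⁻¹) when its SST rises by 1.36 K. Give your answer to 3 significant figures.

7.85×10^8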